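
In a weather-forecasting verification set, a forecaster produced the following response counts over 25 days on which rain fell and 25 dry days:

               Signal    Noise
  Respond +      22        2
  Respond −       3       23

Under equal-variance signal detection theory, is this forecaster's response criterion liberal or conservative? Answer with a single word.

z(H) = 1.175, z(FA) = -1.405
c = −½·(z(H) + z(FA)) = 0.115
c > 0 → conservative criterion (biased toward responding “no”).

conservative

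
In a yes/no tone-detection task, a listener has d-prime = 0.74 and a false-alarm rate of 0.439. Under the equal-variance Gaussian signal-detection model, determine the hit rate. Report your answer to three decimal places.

hit rate = 0.721

z(false-alarm rate) = z(0.439) = -0.1535
z(H) = z(FA) + d' = -0.1535 + 0.74 = 0.5865
hit rate = Φ(0.5865) = 0.7212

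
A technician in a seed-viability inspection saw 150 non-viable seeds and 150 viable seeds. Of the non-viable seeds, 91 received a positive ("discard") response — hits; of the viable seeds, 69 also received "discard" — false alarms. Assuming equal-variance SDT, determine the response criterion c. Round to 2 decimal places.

c = -0.09

H = 91/150 = 0.6067
FA = 69/150 = 0.4600
Φ⁻¹(H) = Φ⁻¹(0.6067) = 0.2707
Φ⁻¹(FA) = Φ⁻¹(0.4600) = -0.1004
c = −½·[z(H) + z(FA)] = −0.5 × (0.2707 + (-0.1004)) = -0.08515
c < 0: the technician has a liberal response bias.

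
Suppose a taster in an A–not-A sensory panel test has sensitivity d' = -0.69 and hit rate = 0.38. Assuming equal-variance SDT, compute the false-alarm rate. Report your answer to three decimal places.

z(hit rate) = z(0.38) = -0.3055
z(FA) = z(H) − d' = -0.3055 − (-0.69) = 0.3845
false-alarm rate = Φ(0.3845) = 0.6497

false-alarm rate = 0.650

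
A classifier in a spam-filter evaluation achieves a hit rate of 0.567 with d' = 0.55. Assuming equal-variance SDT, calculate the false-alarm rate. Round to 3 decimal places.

false-alarm rate = 0.352

z(hit rate) = z(0.567) = 0.1687
z(FA) = z(H) − d' = 0.1687 − 0.55 = -0.3813
false-alarm rate = Φ(-0.3813) = 0.3515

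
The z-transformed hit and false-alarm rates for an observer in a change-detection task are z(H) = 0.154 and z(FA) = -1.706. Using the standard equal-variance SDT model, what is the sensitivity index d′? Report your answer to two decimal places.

d' = z(H) − z(FA) = 0.154 − (-1.706) = 1.860

d′ = 1.86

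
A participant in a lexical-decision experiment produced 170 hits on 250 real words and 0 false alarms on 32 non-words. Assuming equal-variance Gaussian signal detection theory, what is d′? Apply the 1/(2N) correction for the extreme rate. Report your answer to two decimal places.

d′ = 2.62

The false-alarm rate is 0/32 = 0, so apply the 1/(2N) correction: FA → 1/(2·32) = 0.01562.
z(H) = z(0.68000) = 0.468
z(FA) = z(0.01562) = -2.154
d' = 0.468 − (-2.154) = 2.622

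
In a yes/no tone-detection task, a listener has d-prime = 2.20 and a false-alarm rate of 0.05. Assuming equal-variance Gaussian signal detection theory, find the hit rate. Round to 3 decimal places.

z(false-alarm rate) = z(0.05) = -1.6449
z(H) = z(FA) + d' = -1.6449 + 2.20 = 0.5551
hit rate = Φ(0.5551) = 0.7106

hit rate = 0.711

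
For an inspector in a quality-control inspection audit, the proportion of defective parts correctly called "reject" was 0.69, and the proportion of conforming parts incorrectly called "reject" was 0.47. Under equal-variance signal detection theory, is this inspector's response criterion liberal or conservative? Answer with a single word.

z(H) = 0.496, z(FA) = -0.075
c = −½·(z(H) + z(FA)) = -0.2105
c < 0 → liberal criterion (biased toward responding “yes”).

liberal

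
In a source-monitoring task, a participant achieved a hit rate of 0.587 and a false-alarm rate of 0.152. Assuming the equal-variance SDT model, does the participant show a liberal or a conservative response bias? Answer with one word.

conservative

z(H) = 0.220, z(FA) = -1.028
c = −½·(z(H) + z(FA)) = 0.404
c > 0 → conservative criterion (biased toward responding “no”).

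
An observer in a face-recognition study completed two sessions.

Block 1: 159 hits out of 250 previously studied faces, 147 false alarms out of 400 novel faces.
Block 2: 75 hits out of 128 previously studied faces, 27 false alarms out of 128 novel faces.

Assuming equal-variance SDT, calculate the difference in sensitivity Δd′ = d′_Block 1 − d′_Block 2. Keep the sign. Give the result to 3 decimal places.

Block 1: z(0.6360) = 0.3478, z(0.3675) = -0.3385, d' = 0.6863
Block 2: z(0.5859) = 0.2170, z(0.2109) = -0.8033, d' = 1.0203
Δd' = d'_Block 1 − d'_Block 2 = 0.6863 − 1.0203 = -0.3340
Block 2 has the higher sensitivity.

Δd′ = -0.334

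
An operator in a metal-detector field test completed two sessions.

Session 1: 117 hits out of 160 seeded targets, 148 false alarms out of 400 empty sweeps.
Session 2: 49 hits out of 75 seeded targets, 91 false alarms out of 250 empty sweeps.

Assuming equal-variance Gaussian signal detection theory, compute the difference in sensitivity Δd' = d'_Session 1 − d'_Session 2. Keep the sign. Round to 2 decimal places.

Session 1: z(0.7312) = 0.616, z(0.3700) = -0.332, d' = 0.948
Session 2: z(0.6533) = 0.394, z(0.3640) = -0.348, d' = 0.742
Δd' = d'_Session 1 − d'_Session 2 = 0.948 − 0.742 = 0.206
Session 1 has the higher sensitivity.

Δd' = 0.21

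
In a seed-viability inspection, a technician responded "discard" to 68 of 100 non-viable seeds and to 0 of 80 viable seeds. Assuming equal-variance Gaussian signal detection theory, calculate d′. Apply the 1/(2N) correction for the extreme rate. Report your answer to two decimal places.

d′ = 2.97

The false-alarm rate is 0/80 = 0, so apply the 1/(2N) correction: FA → 1/(2·80) = 0.00625.
z(H) = z(0.68000) = 0.468
z(FA) = z(0.00625) = -2.498
d' = 0.468 − (-2.498) = 2.966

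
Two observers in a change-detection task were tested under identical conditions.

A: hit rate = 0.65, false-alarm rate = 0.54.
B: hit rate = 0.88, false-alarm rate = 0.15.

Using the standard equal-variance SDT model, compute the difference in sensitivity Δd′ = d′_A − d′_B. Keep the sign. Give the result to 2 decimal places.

Δd′ = -1.93

A: z(0.65) = 0.385, z(0.54) = 0.100, d' = 0.285
B: z(0.88) = 1.175, z(0.15) = -1.036, d' = 2.211
Δd' = d'_A − d'_B = 0.285 − 2.211 = -1.926
B has the higher sensitivity.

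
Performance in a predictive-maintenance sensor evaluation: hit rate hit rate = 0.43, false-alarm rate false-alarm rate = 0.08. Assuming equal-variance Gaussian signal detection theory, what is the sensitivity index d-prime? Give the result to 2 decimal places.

z(H) = z(0.43) = -0.176
z(FA) = z(0.08) = -1.405
d' = z(H) − z(FA) = -0.176 − (-1.405) = 1.229

d-prime = 1.23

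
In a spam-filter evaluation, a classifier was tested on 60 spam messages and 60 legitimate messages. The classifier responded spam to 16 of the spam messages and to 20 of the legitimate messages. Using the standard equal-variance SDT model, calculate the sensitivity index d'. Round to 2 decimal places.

d' = -0.19

H = 16/60 = 0.2667
FA = 20/60 = 0.3333
z(H) = z(0.2667) = -0.6228
z(FA) = z(0.3333) = -0.4308
d' = z(H) − z(FA) = -0.6228 − (-0.4308) = -0.1920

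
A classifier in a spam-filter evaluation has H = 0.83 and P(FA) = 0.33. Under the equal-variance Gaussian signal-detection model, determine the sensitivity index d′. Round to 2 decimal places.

z(H) = z(0.83) = 0.954
z(FA) = z(0.33) = -0.440
d' = z(H) − z(FA) = 0.954 − (-0.440) = 1.394

d′ = 1.39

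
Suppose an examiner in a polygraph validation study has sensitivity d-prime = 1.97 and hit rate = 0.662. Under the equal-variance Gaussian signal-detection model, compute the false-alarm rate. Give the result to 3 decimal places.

false-alarm rate = 0.060

z(hit rate) = z(0.662) = 0.4179
z(FA) = z(H) − d' = 0.4179 − 1.97 = -1.5521
false-alarm rate = Φ(-1.5521) = 0.0603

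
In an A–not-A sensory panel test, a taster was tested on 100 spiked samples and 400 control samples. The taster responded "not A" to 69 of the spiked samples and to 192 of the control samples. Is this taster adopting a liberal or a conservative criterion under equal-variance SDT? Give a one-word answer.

z(H) = 0.496, z(FA) = -0.050
c = −½·(z(H) + z(FA)) = -0.223
c < 0 → liberal criterion (biased toward responding “yes”).

liberal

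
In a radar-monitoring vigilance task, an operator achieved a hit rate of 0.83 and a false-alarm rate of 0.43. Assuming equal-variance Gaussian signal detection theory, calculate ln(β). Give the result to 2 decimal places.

ln β = -0.44

Φ⁻¹(0.83) = 0.954, Φ⁻¹(0.43) = -0.176
ln β = −½·[z(H)² − z(FA)²] = −0.5 × (0.910 − 0.031) = -0.4395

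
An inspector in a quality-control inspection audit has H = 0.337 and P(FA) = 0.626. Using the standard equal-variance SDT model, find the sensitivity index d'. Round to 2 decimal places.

d' = -0.74

Φ⁻¹(H) = -0.421
Φ⁻¹(FA) = 0.321
d' = z(H) − z(FA) = -0.421 − 0.321 = -0.742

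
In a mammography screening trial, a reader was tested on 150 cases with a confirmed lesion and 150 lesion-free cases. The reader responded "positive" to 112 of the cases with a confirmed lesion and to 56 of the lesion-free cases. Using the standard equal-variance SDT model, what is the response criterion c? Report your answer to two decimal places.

H = 112/150 = 0.7467
FA = 56/150 = 0.3733
Φ⁻¹(H) = 0.664
Φ⁻¹(FA) = -0.323
c = −½·[z(H) + z(FA)] = −0.5 × (0.664 + (-0.323)) = -0.1705
c < 0: the reader has a liberal response bias.

c = -0.17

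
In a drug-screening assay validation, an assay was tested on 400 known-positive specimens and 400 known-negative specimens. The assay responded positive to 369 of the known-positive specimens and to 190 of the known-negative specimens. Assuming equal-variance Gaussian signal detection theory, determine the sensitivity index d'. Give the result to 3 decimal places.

H = 369/400 = 0.9225
FA = 190/400 = 0.4750
z(H) = z(0.9225) = 1.4221
z(FA) = z(0.4750) = -0.0627
d' = z(H) − z(FA) = 1.4221 − (-0.0627) = 1.4848

d' = 1.485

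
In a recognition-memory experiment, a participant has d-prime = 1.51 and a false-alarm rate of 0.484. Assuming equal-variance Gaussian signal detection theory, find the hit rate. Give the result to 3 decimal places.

hit rate = 0.929

z(false-alarm rate) = z(0.484) = -0.0401
z(H) = z(FA) + d' = -0.0401 + 1.51 = 1.4699
hit rate = Φ(1.4699) = 0.9292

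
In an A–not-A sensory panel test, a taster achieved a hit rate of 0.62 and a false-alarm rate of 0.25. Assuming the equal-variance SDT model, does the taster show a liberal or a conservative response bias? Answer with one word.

z(H) = 0.305, z(FA) = -0.674
c = −½·(z(H) + z(FA)) = 0.1845
c > 0 → conservative criterion (biased toward responding “no”).

conservative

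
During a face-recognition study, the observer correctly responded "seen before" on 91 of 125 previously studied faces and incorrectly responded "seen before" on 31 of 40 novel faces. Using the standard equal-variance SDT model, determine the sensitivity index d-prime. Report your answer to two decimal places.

H = 91/125 = 0.7280
FA = 31/40 = 0.7750
z(H) = z(0.7280) = 0.607
z(FA) = z(0.7750) = 0.755
d' = z(H) − z(FA) = 0.607 − 0.755 = -0.148

d-prime = -0.15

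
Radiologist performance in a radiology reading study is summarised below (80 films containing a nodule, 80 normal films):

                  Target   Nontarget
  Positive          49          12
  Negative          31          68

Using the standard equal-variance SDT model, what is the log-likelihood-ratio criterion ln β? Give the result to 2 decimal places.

H = 49/80 = 0.6125
FA = 12/80 = 0.1500
z(H) = 0.286
z(FA) = -1.036
ln β = −½·[z(H)² − z(FA)²] = −0.5 × (0.082 − 1.073) = 0.4955

ln β = 0.50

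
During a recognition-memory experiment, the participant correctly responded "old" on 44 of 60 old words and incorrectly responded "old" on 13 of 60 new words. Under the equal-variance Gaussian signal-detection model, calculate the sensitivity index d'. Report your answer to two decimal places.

d' = 1.41

H = 44/60 = 0.7333
FA = 13/60 = 0.2167
Φ⁻¹(H) = Φ⁻¹(0.7333) = 0.623
Φ⁻¹(FA) = Φ⁻¹(0.2167) = -0.783
d' = z(H) − z(FA) = 0.623 − (-0.783) = 1.406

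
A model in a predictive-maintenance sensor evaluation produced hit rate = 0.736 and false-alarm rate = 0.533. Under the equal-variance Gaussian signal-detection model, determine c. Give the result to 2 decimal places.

Φ⁻¹(0.736) = 0.6311, Φ⁻¹(0.533) = 0.0828
c = −½·[z(H) + z(FA)] = −0.5 × (0.6311 + 0.0828) = -0.35695
c < 0: the model has a liberal response bias.

c = -0.36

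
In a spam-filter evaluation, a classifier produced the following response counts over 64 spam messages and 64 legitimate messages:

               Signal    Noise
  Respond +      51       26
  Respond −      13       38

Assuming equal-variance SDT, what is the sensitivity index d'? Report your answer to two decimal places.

d' = 1.07

H = 51/64 = 0.7969
FA = 26/64 = 0.4062
Φ⁻¹(H) = Φ⁻¹(0.7969) = 0.8306
Φ⁻¹(FA) = Φ⁻¹(0.4062) = -0.2373
d' = z(H) − z(FA) = 0.8306 − (-0.2373) = 1.0679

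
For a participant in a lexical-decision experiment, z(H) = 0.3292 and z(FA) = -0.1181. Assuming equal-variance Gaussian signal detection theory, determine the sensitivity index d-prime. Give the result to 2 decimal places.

d-prime = 0.45

d' = z(H) − z(FA) = 0.3292 − (-0.1181) = 0.4473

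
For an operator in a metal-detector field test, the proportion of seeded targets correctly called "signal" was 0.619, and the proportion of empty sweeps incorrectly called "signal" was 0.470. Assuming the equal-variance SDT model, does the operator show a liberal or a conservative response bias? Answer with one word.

liberal

z(H) = 0.303, z(FA) = -0.075
c = −½·(z(H) + z(FA)) = -0.114
c < 0 → liberal criterion (biased toward responding “yes”).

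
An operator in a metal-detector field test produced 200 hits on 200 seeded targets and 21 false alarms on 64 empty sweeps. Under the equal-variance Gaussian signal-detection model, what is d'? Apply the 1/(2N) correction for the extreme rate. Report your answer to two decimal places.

The hit rate is 200/200 = 1, so apply the 1/(2N) correction: H → 1 − 1/(2·200) = 0.99750.
z(H) = z(0.99750) = 2.807
z(FA) = z(0.32812) = -0.445
d' = 2.807 − (-0.445) = 3.252

d' = 3.25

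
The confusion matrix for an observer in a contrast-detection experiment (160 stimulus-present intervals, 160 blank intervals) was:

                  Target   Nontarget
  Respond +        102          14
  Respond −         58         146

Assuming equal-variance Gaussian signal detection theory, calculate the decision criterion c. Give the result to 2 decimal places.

c = 0.50

H = 102/160 = 0.6375
FA = 14/160 = 0.0875
Φ⁻¹(0.6375) = 0.352, Φ⁻¹(0.0875) = -1.356
c = −½·[z(H) + z(FA)] = −0.5 × (0.352 + (-1.356)) = 0.502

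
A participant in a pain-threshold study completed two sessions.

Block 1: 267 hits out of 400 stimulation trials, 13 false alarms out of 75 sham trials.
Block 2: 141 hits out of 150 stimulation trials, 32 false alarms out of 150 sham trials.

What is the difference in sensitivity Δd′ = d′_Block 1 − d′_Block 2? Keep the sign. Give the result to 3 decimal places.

Block 1: z(0.6675) = 0.4330, z(0.1733) = -0.9412, d' = 1.3742
Block 2: z(0.9400) = 1.5548, z(0.2133) = -0.7950, d' = 2.3498
Δd' = d'_Block 1 − d'_Block 2 = 1.3742 − 2.3498 = -0.9756
Block 2 has the higher sensitivity.

Δd′ = -0.976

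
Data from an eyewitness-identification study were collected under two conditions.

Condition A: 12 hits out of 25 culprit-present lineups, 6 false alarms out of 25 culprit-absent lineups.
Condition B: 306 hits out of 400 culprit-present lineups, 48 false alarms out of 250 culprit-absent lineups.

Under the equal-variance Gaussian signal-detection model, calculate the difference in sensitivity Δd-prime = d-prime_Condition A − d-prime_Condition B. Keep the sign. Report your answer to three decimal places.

Condition A: z(0.4800) = -0.0502, z(0.2400) = -0.7063, d' = 0.6561
Condition B: z(0.7650) = 0.7225, z(0.1920) = -0.8705, d' = 1.5930
Δd' = d'_Condition A − d'_Condition B = 0.6561 − 1.5930 = -0.9369
Condition B has the higher sensitivity.

Δd-prime = -0.937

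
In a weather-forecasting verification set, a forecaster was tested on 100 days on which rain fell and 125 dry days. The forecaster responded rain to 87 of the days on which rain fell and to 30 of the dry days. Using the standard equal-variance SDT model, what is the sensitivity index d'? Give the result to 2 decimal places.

H = 87/100 = 0.8700
FA = 30/125 = 0.2400
z(0.8700) = 1.1264, z(0.2400) = -0.7063
d' = z(H) − z(FA) = 1.1264 − (-0.7063) = 1.8327

d' = 1.83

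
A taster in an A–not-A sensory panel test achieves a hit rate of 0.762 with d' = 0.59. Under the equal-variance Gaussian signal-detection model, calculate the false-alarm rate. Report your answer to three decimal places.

false-alarm rate = 0.549

z(hit rate) = z(0.762) = 0.7128
z(FA) = z(H) − d' = 0.7128 − 0.59 = 0.1228
false-alarm rate = Φ(0.1228) = 0.5489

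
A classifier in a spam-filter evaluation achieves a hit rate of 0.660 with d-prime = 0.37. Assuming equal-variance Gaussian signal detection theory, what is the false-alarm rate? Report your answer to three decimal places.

false-alarm rate = 0.517

z(hit rate) = z(0.660) = 0.4125
z(FA) = z(H) − d' = 0.4125 − 0.37 = 0.0425
false-alarm rate = Φ(0.0425) = 0.5169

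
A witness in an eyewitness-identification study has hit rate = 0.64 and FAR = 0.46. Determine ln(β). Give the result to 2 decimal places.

z(H) = z(0.64) = 0.358
z(FA) = z(0.46) = -0.100
ln β = −½·[z(H)² − z(FA)²] = −0.5 × (0.128 − 0.010) = -0.059

ln β = -0.06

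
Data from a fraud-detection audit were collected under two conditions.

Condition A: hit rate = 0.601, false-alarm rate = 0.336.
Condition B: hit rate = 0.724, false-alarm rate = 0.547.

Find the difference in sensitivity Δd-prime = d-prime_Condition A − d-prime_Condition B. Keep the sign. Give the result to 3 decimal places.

Δd-prime = 0.203

Condition A: z(0.601) = 0.2559, z(0.336) = -0.4234, d' = 0.6793
Condition B: z(0.724) = 0.5948, z(0.547) = 0.1181, d' = 0.4767
Δd' = d'_Condition A − d'_Condition B = 0.6793 − 0.4767 = 0.2026
Condition A has the higher sensitivity.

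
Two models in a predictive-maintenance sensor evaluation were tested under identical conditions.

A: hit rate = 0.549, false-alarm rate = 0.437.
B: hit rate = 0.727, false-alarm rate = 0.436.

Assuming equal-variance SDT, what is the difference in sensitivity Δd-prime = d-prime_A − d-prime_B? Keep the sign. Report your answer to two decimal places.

Δd-prime = -0.48

A: z(0.549) = 0.123, z(0.437) = -0.159, d' = 0.282
B: z(0.727) = 0.604, z(0.436) = -0.161, d' = 0.765
Δd' = d'_A − d'_B = 0.282 − 0.765 = -0.483
B has the higher sensitivity.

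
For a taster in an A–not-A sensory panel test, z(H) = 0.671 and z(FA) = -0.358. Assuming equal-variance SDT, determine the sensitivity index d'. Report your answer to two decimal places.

d' = z(H) − z(FA) = 0.671 − (-0.358) = 1.029

d' = 1.03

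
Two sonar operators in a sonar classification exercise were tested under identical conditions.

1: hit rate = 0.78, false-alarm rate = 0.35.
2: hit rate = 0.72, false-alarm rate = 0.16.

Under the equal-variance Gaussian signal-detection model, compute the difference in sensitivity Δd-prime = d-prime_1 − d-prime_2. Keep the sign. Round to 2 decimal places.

Δd-prime = -0.42

1: z(0.78) = 0.772, z(0.35) = -0.385, d' = 1.157
2: z(0.72) = 0.583, z(0.16) = -0.994, d' = 1.577
Δd' = d'_1 − d'_2 = 1.157 − 1.577 = -0.420
2 has the higher sensitivity.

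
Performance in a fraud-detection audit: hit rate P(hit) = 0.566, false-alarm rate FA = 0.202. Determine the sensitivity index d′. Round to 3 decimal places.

d′ = 1.001

z(0.566) = 0.1662, z(0.202) = -0.8345
d' = z(H) − z(FA) = 0.1662 − (-0.8345) = 1.0007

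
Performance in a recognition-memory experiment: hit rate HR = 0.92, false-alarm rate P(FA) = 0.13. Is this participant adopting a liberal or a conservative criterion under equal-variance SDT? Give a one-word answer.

z(H) = 1.405, z(FA) = -1.126
c = −½·(z(H) + z(FA)) = -0.1395
c < 0 → liberal criterion (biased toward responding “yes”).

liberal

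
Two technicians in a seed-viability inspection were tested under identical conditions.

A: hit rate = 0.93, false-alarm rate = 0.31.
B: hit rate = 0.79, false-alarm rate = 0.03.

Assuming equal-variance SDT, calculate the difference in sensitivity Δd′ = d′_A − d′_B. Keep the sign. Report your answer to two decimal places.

Δd′ = -0.72

A: z(0.93) = 1.476, z(0.31) = -0.496, d' = 1.972
B: z(0.79) = 0.806, z(0.03) = -1.881, d' = 2.687
Δd' = d'_A − d'_B = 1.972 − 2.687 = -0.715
B has the higher sensitivity.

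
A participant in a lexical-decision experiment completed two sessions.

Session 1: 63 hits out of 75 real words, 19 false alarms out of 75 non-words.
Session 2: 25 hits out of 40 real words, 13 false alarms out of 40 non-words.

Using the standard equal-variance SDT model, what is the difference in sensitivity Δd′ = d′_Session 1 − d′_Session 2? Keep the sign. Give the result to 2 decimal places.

Δd′ = 0.89

Session 1: z(0.8400) = 0.994, z(0.2533) = -0.664, d' = 1.658
Session 2: z(0.6250) = 0.319, z(0.3250) = -0.454, d' = 0.773
Δd' = d'_Session 1 − d'_Session 2 = 1.658 − 0.773 = 0.885
Session 1 has the higher sensitivity.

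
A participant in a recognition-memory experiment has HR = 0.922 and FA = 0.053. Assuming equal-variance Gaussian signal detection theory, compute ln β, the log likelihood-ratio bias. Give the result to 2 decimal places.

Φ⁻¹(H) = Φ⁻¹(0.922) = 1.419
Φ⁻¹(FA) = Φ⁻¹(0.053) = -1.616
ln β = −½·[z(H)² − z(FA)²] = −0.5 × (2.014 − 2.611) = 0.2985

ln β = 0.30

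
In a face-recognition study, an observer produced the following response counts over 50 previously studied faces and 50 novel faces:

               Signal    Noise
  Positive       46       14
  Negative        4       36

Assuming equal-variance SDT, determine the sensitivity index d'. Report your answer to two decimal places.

d' = 1.99

H = 46/50 = 0.9200
FA = 14/50 = 0.2800
Φ⁻¹(H) = Φ⁻¹(0.9200) = 1.405
Φ⁻¹(FA) = Φ⁻¹(0.2800) = -0.583
d' = z(H) − z(FA) = 1.405 − (-0.583) = 1.988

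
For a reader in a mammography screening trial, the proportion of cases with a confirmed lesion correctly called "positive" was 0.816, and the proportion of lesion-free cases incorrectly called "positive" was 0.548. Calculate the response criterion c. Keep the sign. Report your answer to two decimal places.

z(H) = z(0.816) = 0.900
z(FA) = z(0.548) = 0.121
c = −½·[z(H) + z(FA)] = −0.5 × (0.900 + 0.121) = -0.5105
c < 0: the reader has a liberal response bias.

c = -0.51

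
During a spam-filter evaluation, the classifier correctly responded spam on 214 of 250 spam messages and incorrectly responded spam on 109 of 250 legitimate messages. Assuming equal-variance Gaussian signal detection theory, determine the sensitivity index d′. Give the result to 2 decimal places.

d′ = 1.22

H = 214/250 = 0.8560
FA = 109/250 = 0.4360
Φ⁻¹(H) = Φ⁻¹(0.8560) = 1.063
Φ⁻¹(FA) = Φ⁻¹(0.4360) = -0.161
d' = z(H) − z(FA) = 1.063 − (-0.161) = 1.224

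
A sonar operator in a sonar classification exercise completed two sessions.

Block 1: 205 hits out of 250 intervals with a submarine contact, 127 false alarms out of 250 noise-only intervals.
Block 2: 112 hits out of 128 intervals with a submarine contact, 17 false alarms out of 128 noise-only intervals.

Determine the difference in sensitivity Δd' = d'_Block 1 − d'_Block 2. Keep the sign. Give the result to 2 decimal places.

Block 1: z(0.8200) = 0.915, z(0.5080) = 0.020, d' = 0.895
Block 2: z(0.8750) = 1.150, z(0.1328) = -1.113, d' = 2.263
Δd' = d'_Block 1 − d'_Block 2 = 0.895 − 2.263 = -1.368
Block 2 has the higher sensitivity.

Δd' = -1.37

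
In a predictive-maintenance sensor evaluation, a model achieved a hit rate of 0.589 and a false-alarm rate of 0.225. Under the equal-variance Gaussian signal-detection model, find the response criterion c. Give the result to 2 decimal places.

c = 0.27

z(H) = 0.225
z(FA) = -0.755
c = −½·[z(H) + z(FA)] = −0.5 × (0.225 + (-0.755)) = 0.265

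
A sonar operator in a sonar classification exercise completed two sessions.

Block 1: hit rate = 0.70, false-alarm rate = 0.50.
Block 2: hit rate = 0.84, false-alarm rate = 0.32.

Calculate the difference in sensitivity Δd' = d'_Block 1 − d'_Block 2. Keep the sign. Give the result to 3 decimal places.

Δd' = -0.938

Block 1: z(0.70) = 0.5244, z(0.50) = 0.0000, d' = 0.5244
Block 2: z(0.84) = 0.9945, z(0.32) = -0.4677, d' = 1.4622
Δd' = d'_Block 1 − d'_Block 2 = 0.5244 − 1.4622 = -0.9378
Block 2 has the higher sensitivity.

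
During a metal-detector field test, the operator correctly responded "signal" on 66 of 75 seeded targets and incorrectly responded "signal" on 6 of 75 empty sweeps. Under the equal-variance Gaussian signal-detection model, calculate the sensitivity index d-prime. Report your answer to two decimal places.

d-prime = 2.58

H = 66/75 = 0.8800
FA = 6/75 = 0.0800
z(H) = z(0.8800) = 1.175
z(FA) = z(0.0800) = -1.405
d' = z(H) − z(FA) = 1.175 − (-1.405) = 2.580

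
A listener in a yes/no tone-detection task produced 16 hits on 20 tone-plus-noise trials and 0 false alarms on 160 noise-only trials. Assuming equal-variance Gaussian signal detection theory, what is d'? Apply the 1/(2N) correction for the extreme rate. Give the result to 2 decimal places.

The false-alarm rate is 0/160 = 0, so apply the 1/(2N) correction: FA → 1/(2·160) = 0.00313.
z(H) = z(0.80000) = 0.842
z(FA) = z(0.00313) = -2.734
d' = 0.842 − (-2.734) = 3.576

d' = 3.58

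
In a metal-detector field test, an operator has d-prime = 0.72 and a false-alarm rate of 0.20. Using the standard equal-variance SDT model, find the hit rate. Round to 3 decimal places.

hit rate = 0.452

z(false-alarm rate) = z(0.20) = -0.8416
z(H) = z(FA) + d' = -0.8416 + 0.72 = -0.1216
hit rate = Φ(-0.1216) = 0.4516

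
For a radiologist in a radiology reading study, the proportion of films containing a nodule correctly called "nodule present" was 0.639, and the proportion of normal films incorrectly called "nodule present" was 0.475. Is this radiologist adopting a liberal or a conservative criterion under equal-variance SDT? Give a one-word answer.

liberal

z(H) = 0.356, z(FA) = -0.063
c = −½·(z(H) + z(FA)) = -0.1465
c < 0 → liberal criterion (biased toward responding “yes”).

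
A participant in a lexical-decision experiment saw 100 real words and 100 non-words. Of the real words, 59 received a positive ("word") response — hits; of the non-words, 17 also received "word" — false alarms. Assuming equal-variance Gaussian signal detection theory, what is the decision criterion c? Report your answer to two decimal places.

H = 59/100 = 0.5900
FA = 17/100 = 0.1700
z(0.5900) = 0.2275, z(0.1700) = -0.9542
c = −½·[z(H) + z(FA)] = −0.5 × (0.2275 + (-0.9542)) = 0.36335
c > 0: the participant has a conservative response bias.

c = 0.36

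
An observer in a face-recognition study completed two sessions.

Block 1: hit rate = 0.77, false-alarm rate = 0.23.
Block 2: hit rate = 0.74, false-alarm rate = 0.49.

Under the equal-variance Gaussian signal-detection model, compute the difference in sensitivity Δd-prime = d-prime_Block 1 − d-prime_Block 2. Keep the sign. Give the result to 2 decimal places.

Block 1: z(0.77) = 0.739, z(0.23) = -0.739, d' = 1.478
Block 2: z(0.74) = 0.643, z(0.49) = -0.025, d' = 0.668
Δd' = d'_Block 1 − d'_Block 2 = 1.478 − 0.668 = 0.810
Block 1 has the higher sensitivity.

Δd-prime = 0.81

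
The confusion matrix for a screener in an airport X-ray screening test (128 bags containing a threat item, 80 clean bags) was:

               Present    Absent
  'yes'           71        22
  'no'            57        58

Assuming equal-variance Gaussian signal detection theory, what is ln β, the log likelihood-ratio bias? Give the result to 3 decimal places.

ln β = 0.169

H = 71/128 = 0.5547
FA = 22/80 = 0.2750
z(H) = z(0.5547) = 0.1375
z(FA) = z(0.2750) = -0.5978
ln β = −½·[z(H)² − z(FA)²] = −0.5 × (0.0189 − 0.3574) = 0.16925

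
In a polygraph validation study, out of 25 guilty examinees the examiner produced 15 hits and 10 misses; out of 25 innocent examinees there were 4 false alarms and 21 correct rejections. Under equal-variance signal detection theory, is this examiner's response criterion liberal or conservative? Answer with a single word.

conservative

z(H) = 0.253, z(FA) = -0.994
c = −½·(z(H) + z(FA)) = 0.3705
c > 0 → conservative criterion (biased toward responding “no”).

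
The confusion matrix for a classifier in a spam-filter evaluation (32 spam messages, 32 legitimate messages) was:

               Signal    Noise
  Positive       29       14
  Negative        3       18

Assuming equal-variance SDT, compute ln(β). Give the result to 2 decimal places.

H = 29/32 = 0.9062
FA = 14/32 = 0.4375
z(H) = z(0.9062) = 1.318
z(FA) = z(0.4375) = -0.157
ln β = −½·[z(H)² − z(FA)²] = −0.5 × (1.737 − 0.025) = -0.856

ln β = -0.86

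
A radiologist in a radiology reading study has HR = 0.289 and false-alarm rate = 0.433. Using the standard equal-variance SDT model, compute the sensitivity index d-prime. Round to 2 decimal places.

d-prime = -0.39

Φ⁻¹(H) = -0.556
Φ⁻¹(FA) = -0.169
d' = z(H) − z(FA) = -0.556 − (-0.169) = -0.387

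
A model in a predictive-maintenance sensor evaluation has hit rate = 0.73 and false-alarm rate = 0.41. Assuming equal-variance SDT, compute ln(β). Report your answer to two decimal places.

Φ⁻¹(H) = Φ⁻¹(0.73) = 0.613
Φ⁻¹(FA) = Φ⁻¹(0.41) = -0.228
ln β = −½·[z(H)² − z(FA)²] = −0.5 × (0.376 − 0.052) = -0.162

ln β = -0.16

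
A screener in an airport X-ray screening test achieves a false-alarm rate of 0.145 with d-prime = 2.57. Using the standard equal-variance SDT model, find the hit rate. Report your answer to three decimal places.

z(false-alarm rate) = z(0.145) = -1.0581
z(H) = z(FA) + d' = -1.0581 + 2.57 = 1.5119
hit rate = Φ(1.5119) = 0.9347

hit rate = 0.935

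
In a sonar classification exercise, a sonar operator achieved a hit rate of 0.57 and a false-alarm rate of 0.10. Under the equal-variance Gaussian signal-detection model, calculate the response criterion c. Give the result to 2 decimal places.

c = 0.55

Φ⁻¹(H) = Φ⁻¹(0.57) = 0.1764
Φ⁻¹(FA) = Φ⁻¹(0.10) = -1.2816
c = −½·[z(H) + z(FA)] = −0.5 × (0.1764 + (-1.2816)) = 0.5526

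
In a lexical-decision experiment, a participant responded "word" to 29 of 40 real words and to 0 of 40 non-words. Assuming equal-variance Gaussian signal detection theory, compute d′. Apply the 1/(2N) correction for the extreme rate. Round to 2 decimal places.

d′ = 2.84

The false-alarm rate is 0/40 = 0, so apply the 1/(2N) correction: FA → 1/(2·40) = 0.01250.
z(H) = z(0.72500) = 0.598
z(FA) = z(0.01250) = -2.241
d' = 0.598 − (-2.241) = 2.839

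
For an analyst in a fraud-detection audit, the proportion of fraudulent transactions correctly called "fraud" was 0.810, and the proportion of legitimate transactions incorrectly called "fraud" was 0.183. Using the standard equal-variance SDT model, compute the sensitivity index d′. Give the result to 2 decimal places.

d′ = 1.78

Φ⁻¹(0.810) = 0.8779, Φ⁻¹(0.183) = -0.9040
d' = z(H) − z(FA) = 0.8779 − (-0.9040) = 1.7819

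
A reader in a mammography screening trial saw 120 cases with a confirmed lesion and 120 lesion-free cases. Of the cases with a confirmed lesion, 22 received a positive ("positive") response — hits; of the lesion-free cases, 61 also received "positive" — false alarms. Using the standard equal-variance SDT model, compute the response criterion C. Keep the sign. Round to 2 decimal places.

C = 0.44

H = 22/120 = 0.1833
FA = 61/120 = 0.5083
z(0.1833) = -0.903, z(0.5083) = 0.021
c = −½·[z(H) + z(FA)] = −0.5 × (-0.903 + 0.021) = 0.441
c > 0: the reader has a conservative response bias.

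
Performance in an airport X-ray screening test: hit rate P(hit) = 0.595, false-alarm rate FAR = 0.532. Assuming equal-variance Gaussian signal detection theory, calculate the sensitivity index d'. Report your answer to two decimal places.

d' = 0.16

z(0.595) = 0.2404, z(0.532) = 0.0803
d' = z(H) − z(FA) = 0.2404 − 0.0803 = 0.1601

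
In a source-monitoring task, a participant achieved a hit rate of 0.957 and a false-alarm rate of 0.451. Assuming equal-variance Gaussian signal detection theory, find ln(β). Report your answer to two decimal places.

ln β = -1.47

z(H) = 1.717
z(FA) = -0.123
ln β = −½·[z(H)² − z(FA)²] = −0.5 × (2.948 − 0.015) = -1.4665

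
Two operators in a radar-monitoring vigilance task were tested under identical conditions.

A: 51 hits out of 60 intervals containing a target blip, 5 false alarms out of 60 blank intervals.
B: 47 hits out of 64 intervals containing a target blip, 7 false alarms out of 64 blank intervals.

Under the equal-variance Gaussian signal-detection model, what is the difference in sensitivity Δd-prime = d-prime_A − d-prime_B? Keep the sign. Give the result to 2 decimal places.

Δd-prime = 0.56

A: z(0.8500) = 1.036, z(0.0833) = -1.383, d' = 2.419
B: z(0.7344) = 0.626, z(0.1094) = -1.230, d' = 1.856
Δd' = d'_A − d'_B = 2.419 − 1.856 = 0.563
A has the higher sensitivity.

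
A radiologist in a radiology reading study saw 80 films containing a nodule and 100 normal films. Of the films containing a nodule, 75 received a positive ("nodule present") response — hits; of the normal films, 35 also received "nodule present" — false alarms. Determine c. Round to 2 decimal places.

c = -0.57

H = 75/80 = 0.9375
FA = 35/100 = 0.3500
z(H) = z(0.9375) = 1.534
z(FA) = z(0.3500) = -0.385
c = −½·[z(H) + z(FA)] = −0.5 × (1.534 + (-0.385)) = -0.5745
c < 0: the radiologist has a liberal response bias.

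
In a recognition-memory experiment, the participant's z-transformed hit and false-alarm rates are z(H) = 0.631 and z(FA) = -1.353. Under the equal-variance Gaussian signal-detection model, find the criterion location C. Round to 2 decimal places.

C = 0.36

c = −½·[z(H) + z(FA)] = −½·(0.631 + (-1.353)) = 0.361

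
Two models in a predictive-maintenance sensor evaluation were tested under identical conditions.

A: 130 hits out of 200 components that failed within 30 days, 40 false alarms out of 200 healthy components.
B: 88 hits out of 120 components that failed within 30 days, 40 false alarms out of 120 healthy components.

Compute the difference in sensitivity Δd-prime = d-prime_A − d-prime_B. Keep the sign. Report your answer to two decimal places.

A: z(0.6500) = 0.385, z(0.2000) = -0.842, d' = 1.227
B: z(0.7333) = 0.623, z(0.3333) = -0.431, d' = 1.054
Δd' = d'_A − d'_B = 1.227 − 1.054 = 0.173
A has the higher sensitivity.

Δd-prime = 0.17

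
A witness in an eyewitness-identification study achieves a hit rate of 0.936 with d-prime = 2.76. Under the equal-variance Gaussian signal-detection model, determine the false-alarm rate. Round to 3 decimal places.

z(hit rate) = z(0.936) = 1.5220
z(FA) = z(H) − d' = 1.5220 − 2.76 = -1.2380
false-alarm rate = Φ(-1.2380) = 0.1079

false-alarm rate = 0.108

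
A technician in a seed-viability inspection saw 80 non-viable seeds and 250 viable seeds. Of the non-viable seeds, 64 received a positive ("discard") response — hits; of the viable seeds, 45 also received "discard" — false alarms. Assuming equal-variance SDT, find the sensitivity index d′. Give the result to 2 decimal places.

d′ = 1.76

H = 64/80 = 0.8000
FA = 45/250 = 0.1800
z(H) = 0.842
z(FA) = -0.915
d' = z(H) − z(FA) = 0.842 − (-0.915) = 1.757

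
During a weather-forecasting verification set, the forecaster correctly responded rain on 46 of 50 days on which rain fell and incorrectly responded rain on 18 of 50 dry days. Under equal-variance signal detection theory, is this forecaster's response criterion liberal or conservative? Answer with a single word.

liberal

z(H) = 1.405, z(FA) = -0.358
c = −½·(z(H) + z(FA)) = -0.5235
c < 0 → liberal criterion (biased toward responding “yes”).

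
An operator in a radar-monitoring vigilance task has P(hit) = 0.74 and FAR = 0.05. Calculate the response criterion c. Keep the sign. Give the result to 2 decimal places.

z(H) = z(0.74) = 0.6433
z(FA) = z(0.05) = -1.6449
c = −½·[z(H) + z(FA)] = −0.5 × (0.6433 + (-1.6449)) = 0.5008
c > 0: the operator has a conservative response bias.

c = 0.50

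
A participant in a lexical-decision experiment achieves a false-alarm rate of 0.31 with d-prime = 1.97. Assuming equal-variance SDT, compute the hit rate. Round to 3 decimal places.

hit rate = 0.930

z(false-alarm rate) = z(0.31) = -0.4959
z(H) = z(FA) + d' = -0.4959 + 1.97 = 1.4741
hit rate = Φ(1.4741) = 0.9298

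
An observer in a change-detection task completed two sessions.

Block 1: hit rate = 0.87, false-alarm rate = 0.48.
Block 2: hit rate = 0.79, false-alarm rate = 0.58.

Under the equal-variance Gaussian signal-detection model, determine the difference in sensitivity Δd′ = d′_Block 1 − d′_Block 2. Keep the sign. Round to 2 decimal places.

Δd′ = 0.57

Block 1: z(0.87) = 1.126, z(0.48) = -0.050, d' = 1.176
Block 2: z(0.79) = 0.806, z(0.58) = 0.202, d' = 0.604
Δd' = d'_Block 1 − d'_Block 2 = 1.176 − 0.604 = 0.572
Block 1 has the higher sensitivity.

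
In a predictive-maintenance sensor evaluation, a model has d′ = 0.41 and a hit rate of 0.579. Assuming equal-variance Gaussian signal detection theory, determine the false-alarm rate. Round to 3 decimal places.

z(hit rate) = z(0.579) = 0.1993
z(FA) = z(H) − d' = 0.1993 − 0.41 = -0.2107
false-alarm rate = Φ(-0.2107) = 0.4166

false-alarm rate = 0.417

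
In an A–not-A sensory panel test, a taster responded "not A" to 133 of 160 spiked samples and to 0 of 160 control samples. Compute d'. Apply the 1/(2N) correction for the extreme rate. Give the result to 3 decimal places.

d' = 3.693

The false-alarm rate is 0/160 = 0, so apply the 1/(2N) correction: FA → 1/(2·160) = 0.00313.
z(H) = z(0.83125) = 0.9591
z(FA) = z(0.00313) = -2.7338
d' = 0.9591 − (-2.7338) = 3.6929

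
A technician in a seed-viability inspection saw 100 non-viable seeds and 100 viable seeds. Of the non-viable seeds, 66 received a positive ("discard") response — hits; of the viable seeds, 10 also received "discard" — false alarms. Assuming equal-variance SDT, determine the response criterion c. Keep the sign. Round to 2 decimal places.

c = 0.43

H = 66/100 = 0.6600
FA = 10/100 = 0.1000
z(H) = z(0.6600) = 0.4125
z(FA) = z(0.1000) = -1.2816
c = −½·[z(H) + z(FA)] = −0.5 × (0.4125 + (-1.2816)) = 0.43455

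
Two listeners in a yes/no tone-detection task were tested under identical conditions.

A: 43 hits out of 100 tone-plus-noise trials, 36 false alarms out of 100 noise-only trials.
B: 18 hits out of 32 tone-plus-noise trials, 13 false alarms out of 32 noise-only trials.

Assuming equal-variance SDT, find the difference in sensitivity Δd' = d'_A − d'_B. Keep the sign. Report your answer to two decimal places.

Δd' = -0.21

A: z(0.4300) = -0.176, z(0.3600) = -0.358, d' = 0.182
B: z(0.5625) = 0.157, z(0.4062) = -0.237, d' = 0.394
Δd' = d'_A − d'_B = 0.182 − 0.394 = -0.212
B has the higher sensitivity.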